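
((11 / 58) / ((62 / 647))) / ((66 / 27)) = 5823 / 7192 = 0.81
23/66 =0.35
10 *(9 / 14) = 45 / 7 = 6.43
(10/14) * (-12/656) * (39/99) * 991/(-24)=64415/303072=0.21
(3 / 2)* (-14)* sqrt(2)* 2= -42* sqrt(2)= -59.40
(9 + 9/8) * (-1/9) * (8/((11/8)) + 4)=-243/22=-11.05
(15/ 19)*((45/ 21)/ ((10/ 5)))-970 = -257795/ 266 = -969.15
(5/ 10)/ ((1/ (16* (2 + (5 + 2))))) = 72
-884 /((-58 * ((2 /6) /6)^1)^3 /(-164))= -105687504 /24389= -4333.41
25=25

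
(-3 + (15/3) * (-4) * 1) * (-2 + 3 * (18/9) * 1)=-92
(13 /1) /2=13 /2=6.50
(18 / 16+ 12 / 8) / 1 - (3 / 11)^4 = 306813 / 117128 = 2.62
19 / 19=1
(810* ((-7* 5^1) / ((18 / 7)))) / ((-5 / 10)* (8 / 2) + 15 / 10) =22050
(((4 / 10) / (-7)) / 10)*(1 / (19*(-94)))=1 / 312550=0.00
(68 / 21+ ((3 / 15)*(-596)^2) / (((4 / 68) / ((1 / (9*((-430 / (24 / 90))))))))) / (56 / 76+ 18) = -385946563 / 90412875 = -4.27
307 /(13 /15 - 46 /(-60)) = 9210 /49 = 187.96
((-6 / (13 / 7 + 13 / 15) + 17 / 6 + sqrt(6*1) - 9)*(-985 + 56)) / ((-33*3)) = -55.55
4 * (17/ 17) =4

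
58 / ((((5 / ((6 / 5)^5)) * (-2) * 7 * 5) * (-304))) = 0.00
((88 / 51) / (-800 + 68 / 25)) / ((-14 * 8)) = 25 / 1293768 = 0.00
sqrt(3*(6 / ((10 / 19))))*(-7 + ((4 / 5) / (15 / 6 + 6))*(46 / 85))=-150621*sqrt(95) / 36125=-40.64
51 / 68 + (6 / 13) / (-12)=37 / 52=0.71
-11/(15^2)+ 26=5839/225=25.95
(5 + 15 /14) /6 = 85 /84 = 1.01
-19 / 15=-1.27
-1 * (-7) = 7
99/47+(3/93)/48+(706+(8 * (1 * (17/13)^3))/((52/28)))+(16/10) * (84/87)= 208325834867039/289629103920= 719.28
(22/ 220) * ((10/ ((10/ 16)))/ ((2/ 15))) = 12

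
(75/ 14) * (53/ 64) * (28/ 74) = 3975/ 2368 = 1.68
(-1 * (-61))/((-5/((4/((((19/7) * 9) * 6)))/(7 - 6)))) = -854/2565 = -0.33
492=492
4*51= 204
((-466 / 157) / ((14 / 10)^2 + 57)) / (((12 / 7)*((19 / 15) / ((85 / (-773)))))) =17329375 / 6797672332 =0.00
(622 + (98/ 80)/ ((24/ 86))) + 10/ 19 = 5717473/ 9120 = 626.92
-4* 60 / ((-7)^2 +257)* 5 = -200 / 51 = -3.92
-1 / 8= -0.12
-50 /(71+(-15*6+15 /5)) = 25 /8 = 3.12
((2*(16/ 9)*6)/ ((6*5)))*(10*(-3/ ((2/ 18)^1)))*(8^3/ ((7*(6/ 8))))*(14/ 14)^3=-131072/ 7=-18724.57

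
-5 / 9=-0.56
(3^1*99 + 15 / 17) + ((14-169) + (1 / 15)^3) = 8197892 / 57375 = 142.88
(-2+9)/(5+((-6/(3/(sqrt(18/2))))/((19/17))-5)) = -133/102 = -1.30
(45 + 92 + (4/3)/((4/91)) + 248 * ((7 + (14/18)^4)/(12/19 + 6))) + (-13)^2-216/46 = 824520041/1358127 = 607.10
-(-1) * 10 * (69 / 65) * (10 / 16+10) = 5865 / 52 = 112.79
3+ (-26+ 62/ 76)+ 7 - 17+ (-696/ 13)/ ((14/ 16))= -322877/ 3458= -93.37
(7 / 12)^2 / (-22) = -0.02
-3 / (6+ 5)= -3 / 11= -0.27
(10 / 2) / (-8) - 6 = -53 / 8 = -6.62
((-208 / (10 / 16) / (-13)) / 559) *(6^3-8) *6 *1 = 12288 / 215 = 57.15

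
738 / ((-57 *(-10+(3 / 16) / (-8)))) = 31488 / 24377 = 1.29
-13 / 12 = -1.08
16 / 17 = 0.94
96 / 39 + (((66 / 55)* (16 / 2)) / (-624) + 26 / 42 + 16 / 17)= 92968 / 23205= 4.01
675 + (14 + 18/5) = 3463/5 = 692.60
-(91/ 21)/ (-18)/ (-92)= -13/ 4968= -0.00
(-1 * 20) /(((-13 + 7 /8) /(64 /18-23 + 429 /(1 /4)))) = 2443040 /873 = 2798.44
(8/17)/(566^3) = 1/385308179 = 0.00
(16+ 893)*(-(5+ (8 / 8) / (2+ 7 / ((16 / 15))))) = -637209 / 137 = -4651.16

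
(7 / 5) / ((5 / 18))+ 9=351 / 25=14.04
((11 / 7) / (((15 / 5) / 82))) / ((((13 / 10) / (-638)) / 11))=-63302360 / 273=-231876.78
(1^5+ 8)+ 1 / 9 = 82 / 9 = 9.11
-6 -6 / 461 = -6.01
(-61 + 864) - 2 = 801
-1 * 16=-16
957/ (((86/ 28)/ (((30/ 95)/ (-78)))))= -13398/ 10621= -1.26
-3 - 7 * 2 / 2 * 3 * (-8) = 165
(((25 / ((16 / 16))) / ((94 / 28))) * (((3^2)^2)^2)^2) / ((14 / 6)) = 6457008150 / 47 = 137383152.13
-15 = -15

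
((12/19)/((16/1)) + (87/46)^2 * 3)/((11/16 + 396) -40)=1732080/57361057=0.03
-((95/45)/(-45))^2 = -361/164025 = -0.00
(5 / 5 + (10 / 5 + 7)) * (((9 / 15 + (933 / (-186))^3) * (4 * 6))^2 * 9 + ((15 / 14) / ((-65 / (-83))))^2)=60116150520368042959629 / 73494179823610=817971581.76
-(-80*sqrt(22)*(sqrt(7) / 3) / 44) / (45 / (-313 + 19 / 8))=-2485*sqrt(154) / 594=-51.92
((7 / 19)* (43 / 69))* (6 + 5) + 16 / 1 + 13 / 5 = 138478 / 6555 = 21.13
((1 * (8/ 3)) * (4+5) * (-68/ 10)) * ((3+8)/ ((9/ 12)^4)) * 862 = -660250624/ 135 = -4890745.36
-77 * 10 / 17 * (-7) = 5390 / 17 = 317.06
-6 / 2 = -3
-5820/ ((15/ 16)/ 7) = -43456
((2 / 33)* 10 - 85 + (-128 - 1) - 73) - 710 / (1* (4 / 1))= -30617 / 66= -463.89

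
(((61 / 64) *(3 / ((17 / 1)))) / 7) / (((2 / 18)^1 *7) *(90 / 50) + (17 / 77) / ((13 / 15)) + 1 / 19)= 0.01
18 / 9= 2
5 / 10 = 1 / 2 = 0.50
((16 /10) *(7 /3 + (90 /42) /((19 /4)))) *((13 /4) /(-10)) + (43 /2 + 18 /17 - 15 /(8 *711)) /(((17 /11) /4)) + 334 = 178061464859 /455478450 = 390.93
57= 57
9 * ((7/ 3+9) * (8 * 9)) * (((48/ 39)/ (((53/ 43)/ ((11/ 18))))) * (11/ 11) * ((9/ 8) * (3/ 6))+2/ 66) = 20792088/ 7579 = 2743.38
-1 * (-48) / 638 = 0.08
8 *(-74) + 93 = -499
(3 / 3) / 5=1 / 5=0.20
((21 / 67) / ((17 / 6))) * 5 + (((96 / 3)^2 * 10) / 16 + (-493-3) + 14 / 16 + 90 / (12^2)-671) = -1195829 / 2278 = -524.95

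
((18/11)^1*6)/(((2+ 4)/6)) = 9.82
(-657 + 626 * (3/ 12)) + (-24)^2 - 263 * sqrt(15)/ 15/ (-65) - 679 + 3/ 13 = -15685/ 26 + 263 * sqrt(15)/ 975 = -602.22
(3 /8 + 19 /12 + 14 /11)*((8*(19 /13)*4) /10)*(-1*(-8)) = 259312 /2145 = 120.89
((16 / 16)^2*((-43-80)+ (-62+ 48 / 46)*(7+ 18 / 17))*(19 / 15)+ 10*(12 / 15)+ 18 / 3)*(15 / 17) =-4481063 / 6647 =-674.15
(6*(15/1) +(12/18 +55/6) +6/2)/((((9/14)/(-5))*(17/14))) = -302330/459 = -658.67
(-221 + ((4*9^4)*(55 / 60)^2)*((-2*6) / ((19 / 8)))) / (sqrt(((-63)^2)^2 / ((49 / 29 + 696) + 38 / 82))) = -4242430*sqrt(246748414) / 89663679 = -743.23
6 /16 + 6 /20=0.68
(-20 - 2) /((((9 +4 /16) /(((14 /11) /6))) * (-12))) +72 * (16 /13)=383798 /4329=88.66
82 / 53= 1.55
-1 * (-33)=33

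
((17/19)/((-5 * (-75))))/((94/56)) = 476/334875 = 0.00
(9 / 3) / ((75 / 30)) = 6 / 5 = 1.20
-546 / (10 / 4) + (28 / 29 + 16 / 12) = -94004 / 435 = -216.10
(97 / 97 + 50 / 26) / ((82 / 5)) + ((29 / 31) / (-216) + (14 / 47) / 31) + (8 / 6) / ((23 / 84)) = 19495055471 / 3858054408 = 5.05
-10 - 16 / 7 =-86 / 7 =-12.29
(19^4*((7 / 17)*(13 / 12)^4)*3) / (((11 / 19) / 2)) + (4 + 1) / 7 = 3465276544771 / 4523904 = 765992.50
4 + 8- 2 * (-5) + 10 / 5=24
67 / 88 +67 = 5963 / 88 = 67.76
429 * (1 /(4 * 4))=429 /16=26.81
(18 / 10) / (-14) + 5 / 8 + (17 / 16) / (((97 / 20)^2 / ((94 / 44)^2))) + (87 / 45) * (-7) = -12270439789 / 956330760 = -12.83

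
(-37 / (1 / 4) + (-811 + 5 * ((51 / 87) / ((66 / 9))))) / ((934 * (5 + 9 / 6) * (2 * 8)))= -611587 / 61972768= -0.01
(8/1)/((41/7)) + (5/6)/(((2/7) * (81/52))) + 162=1646269/9963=165.24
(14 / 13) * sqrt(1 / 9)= 14 / 39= 0.36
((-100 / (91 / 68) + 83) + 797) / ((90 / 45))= 36640 / 91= 402.64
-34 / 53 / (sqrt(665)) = -34 * sqrt(665) / 35245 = -0.02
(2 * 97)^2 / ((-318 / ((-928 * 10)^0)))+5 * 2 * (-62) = -117398 / 159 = -738.35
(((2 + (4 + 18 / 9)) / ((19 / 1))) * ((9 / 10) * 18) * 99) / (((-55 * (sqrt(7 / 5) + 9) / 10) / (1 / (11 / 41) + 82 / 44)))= -3228012 / 41591 + 358668 * sqrt(35) / 207955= -67.41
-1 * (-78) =78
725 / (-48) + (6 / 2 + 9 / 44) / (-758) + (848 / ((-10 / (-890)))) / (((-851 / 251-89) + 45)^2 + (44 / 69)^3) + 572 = 5493055906476569921713 / 9302494843264397808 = 590.49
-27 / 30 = -0.90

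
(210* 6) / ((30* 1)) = 42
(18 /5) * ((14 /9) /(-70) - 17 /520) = -257 /1300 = -0.20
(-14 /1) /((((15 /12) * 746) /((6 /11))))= -168 /20515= -0.01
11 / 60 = 0.18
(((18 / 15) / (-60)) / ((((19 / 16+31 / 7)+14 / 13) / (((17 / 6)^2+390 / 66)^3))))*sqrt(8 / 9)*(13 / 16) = -198868467403697*sqrt(2) / 45386706024000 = -6.20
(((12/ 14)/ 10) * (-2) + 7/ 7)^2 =841/ 1225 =0.69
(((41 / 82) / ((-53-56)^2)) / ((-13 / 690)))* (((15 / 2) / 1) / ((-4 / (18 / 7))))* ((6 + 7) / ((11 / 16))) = 186300 / 914837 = 0.20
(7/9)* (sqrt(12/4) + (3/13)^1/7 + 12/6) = 7* sqrt(3)/9 + 185/117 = 2.93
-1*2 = -2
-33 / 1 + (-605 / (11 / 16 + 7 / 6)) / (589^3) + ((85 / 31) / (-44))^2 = -1161727031959723 / 35207990954576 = -33.00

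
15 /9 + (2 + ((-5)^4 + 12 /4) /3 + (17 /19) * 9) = 4200 /19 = 221.05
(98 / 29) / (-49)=-2 / 29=-0.07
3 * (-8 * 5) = -120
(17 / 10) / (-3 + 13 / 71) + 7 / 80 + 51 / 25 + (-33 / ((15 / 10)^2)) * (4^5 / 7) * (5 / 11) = -5111999 / 5250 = -973.71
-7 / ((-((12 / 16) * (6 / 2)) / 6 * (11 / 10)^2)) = 5600 / 363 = 15.43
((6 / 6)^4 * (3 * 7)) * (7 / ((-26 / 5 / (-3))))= 2205 / 26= 84.81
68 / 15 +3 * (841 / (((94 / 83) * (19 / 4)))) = 6342994 / 13395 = 473.53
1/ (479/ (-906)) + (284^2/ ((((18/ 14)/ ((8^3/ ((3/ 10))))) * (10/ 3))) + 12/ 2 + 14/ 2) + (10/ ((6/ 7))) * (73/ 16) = 2215445378815/ 68976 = 32119075.89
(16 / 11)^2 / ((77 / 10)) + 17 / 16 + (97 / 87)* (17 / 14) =34901915 / 12969264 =2.69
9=9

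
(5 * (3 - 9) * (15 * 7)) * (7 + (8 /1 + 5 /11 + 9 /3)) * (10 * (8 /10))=-5115600 /11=-465054.55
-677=-677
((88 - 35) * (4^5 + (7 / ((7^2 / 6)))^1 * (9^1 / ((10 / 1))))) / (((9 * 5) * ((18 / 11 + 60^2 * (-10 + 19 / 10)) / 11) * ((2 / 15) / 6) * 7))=-230015071 / 78581790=-2.93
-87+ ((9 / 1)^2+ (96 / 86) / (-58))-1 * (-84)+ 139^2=24190529 / 1247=19398.98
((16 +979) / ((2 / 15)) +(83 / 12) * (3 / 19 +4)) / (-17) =-100471 / 228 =-440.66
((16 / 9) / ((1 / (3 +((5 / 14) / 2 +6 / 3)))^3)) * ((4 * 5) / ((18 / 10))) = 76215625 / 27783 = 2743.25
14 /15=0.93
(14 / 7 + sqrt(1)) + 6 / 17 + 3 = 108 / 17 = 6.35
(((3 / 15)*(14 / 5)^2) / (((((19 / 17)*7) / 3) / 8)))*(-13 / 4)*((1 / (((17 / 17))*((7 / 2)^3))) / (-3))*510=1442688 / 23275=61.98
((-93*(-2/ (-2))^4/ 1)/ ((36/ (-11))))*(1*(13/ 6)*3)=4433/ 24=184.71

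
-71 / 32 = -2.22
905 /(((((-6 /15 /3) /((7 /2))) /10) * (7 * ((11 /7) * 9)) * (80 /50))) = -791875 /528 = -1499.76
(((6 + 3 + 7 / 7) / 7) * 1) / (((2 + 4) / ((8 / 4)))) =10 / 21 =0.48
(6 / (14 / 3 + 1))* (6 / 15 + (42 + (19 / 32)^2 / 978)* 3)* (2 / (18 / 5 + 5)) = 1898807157 / 61006336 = 31.12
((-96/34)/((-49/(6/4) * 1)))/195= 24/54145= 0.00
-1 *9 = -9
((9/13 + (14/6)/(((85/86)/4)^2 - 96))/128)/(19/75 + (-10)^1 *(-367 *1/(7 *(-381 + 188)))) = -9989404140275/4714945381138304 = -0.00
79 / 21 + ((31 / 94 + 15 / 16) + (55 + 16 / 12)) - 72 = -167987 / 15792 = -10.64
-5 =-5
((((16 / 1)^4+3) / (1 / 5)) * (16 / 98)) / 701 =2621560 / 34349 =76.32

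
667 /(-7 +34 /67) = -1541 /15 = -102.73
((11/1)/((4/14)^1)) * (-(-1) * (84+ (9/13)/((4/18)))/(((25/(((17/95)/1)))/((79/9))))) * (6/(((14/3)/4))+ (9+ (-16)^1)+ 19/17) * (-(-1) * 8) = -23094544/18525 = -1246.67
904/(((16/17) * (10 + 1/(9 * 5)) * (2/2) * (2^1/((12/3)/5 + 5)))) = 501381/1804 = 277.93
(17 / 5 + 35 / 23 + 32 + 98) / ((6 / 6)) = 15516 / 115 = 134.92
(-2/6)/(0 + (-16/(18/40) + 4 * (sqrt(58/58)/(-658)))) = 987/105298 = 0.01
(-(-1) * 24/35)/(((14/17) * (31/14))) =408/1085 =0.38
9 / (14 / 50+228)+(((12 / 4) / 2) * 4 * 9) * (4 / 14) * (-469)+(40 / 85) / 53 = -37207314271 / 5142007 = -7235.95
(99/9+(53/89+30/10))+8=2011/89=22.60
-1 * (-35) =35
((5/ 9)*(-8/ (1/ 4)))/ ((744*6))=-10/ 2511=-0.00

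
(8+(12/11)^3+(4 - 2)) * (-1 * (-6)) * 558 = 50347224/1331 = 37826.61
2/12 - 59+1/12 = -235/4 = -58.75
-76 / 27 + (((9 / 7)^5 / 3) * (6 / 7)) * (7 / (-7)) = -3.82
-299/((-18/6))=299/3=99.67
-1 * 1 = -1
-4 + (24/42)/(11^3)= -37264/9317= -4.00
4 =4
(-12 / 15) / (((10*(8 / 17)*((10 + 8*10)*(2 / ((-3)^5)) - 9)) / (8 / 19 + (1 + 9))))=0.18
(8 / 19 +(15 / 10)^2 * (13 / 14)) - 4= -1585 / 1064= -1.49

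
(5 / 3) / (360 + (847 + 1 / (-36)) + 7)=60 / 43703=0.00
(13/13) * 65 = 65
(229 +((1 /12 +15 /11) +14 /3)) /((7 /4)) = 10345 /77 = 134.35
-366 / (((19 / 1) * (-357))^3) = 122 / 104026550229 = 0.00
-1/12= -0.08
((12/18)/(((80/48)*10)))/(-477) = -1/11925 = -0.00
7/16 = 0.44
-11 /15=-0.73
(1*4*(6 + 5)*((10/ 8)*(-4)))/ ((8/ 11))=-605/ 2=-302.50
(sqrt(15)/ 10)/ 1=0.39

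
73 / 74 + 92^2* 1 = 626409 / 74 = 8464.99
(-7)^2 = 49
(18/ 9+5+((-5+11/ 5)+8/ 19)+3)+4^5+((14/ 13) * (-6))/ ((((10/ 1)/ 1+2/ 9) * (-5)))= 29306787/ 28405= 1031.75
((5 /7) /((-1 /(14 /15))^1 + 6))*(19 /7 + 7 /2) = 145 /161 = 0.90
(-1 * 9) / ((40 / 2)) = -9 / 20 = -0.45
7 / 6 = 1.17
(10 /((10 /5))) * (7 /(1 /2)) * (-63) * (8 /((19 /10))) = -352800 /19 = -18568.42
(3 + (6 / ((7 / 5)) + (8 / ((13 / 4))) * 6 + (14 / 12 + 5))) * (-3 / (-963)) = 0.09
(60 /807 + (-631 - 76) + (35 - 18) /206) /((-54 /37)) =484.32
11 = 11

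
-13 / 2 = -6.50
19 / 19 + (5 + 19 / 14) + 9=229 / 14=16.36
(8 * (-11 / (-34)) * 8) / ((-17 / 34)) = -704 / 17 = -41.41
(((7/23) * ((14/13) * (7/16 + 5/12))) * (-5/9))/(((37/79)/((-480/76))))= 2.10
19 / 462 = 0.04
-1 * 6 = -6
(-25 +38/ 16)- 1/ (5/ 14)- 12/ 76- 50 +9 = -50603/ 760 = -66.58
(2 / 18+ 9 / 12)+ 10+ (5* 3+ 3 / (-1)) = 823 / 36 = 22.86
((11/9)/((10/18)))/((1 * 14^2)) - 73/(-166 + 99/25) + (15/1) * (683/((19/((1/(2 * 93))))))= 7858413779/2338318220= 3.36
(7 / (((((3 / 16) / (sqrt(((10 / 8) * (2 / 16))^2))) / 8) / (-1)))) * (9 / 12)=-35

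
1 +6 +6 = 13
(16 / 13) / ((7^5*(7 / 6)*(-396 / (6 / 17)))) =-16 / 286004719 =-0.00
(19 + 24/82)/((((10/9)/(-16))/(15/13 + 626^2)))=-290136439656/2665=-108869208.13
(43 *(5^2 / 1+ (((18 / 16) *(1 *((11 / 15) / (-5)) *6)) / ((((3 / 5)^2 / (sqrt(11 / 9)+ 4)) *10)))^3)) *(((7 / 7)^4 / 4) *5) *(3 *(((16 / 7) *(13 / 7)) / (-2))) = -626902289 / 78400+ 329604847 *sqrt(11) / 2822400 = -7608.88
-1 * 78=-78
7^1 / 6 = 7 / 6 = 1.17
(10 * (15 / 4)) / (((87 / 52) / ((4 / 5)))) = 520 / 29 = 17.93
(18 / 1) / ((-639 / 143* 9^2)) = -286 / 5751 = -0.05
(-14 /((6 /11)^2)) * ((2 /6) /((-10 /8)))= 1694 /135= 12.55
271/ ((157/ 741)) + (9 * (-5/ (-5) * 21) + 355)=286219/ 157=1823.05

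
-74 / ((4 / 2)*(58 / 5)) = -185 / 58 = -3.19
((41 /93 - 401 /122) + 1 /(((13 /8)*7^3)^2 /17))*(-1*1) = 642019307723 /225588898626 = 2.85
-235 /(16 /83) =-19505 /16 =-1219.06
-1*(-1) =1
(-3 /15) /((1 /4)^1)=-4 /5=-0.80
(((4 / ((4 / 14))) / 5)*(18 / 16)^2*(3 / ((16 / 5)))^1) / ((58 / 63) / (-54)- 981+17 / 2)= -2893401 / 846976768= -0.00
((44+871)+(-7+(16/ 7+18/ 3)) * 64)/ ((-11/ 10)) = -69810/ 77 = -906.62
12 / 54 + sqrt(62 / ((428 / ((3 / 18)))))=sqrt(9951) / 642 + 2 / 9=0.38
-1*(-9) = 9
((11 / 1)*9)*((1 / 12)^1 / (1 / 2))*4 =66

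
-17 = -17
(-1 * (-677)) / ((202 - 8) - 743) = -677 / 549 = -1.23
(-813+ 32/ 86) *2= -69886/ 43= -1625.26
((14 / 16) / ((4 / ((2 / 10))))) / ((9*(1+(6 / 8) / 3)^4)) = 56 / 28125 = 0.00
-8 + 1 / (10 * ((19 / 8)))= -756 / 95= -7.96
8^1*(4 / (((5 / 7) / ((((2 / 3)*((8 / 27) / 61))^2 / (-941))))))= -57344 / 114865428105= -0.00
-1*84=-84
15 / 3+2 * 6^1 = 17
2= 2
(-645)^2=416025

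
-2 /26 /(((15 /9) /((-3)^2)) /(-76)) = 31.57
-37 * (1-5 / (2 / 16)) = 1443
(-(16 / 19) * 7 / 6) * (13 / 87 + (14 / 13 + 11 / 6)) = -21532 / 7163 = -3.01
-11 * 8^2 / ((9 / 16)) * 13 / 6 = -73216 / 27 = -2711.70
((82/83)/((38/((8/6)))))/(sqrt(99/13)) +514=164*sqrt(143)/156123 +514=514.01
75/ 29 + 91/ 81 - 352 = -818134/ 2349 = -348.29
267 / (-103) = -2.59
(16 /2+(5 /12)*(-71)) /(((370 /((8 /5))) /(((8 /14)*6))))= -8 /25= -0.32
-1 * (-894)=894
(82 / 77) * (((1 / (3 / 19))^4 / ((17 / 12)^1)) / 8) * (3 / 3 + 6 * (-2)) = -5343161 / 3213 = -1662.98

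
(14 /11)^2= 196 /121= 1.62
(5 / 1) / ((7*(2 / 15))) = 75 / 14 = 5.36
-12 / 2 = -6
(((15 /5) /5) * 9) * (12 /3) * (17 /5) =1836 /25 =73.44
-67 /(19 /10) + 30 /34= -11105 /323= -34.38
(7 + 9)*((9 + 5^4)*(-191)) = -1937504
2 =2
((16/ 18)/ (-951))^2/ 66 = 32/ 2417463873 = 0.00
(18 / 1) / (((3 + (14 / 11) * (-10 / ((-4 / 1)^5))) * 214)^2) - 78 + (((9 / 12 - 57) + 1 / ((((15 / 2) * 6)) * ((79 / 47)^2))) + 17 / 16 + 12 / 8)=-487496652406643746991 / 3702142816435008720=-131.68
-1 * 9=-9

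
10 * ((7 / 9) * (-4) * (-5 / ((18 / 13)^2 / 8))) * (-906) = -142906400 / 243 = -588092.18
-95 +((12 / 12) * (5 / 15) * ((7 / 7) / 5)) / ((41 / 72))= -19451 / 205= -94.88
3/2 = 1.50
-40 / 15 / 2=-4 / 3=-1.33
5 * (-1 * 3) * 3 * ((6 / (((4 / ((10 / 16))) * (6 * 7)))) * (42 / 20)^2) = -567 / 128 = -4.43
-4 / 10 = -2 / 5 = -0.40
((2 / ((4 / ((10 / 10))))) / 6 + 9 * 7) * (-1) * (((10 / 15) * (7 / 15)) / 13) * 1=-5299 / 3510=-1.51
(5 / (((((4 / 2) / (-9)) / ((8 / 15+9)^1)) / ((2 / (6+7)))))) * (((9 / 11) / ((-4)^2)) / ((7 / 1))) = -27 / 112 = -0.24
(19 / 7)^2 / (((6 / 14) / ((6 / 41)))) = 2.52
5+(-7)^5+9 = -16793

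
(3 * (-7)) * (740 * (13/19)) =-202020/19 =-10632.63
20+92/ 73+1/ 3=4729/ 219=21.59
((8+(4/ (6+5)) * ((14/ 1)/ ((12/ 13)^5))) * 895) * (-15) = -23879508425/ 114048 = -209381.21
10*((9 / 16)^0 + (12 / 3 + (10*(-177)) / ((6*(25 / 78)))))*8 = -73232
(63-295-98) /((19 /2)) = -660 /19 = -34.74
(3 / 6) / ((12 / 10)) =5 / 12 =0.42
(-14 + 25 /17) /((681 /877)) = -62267 /3859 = -16.14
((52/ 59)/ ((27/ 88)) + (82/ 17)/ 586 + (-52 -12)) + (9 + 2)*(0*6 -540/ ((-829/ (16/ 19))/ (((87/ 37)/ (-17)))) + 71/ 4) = 2465585123548807/ 18497036963484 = 133.30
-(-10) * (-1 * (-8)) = 80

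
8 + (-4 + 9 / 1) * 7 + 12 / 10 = 221 / 5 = 44.20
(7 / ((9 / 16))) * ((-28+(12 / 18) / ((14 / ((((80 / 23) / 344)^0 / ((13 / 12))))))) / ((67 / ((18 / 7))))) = -81408 / 6097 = -13.35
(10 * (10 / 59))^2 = 10000 / 3481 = 2.87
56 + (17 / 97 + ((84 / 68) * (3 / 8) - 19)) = 496527 / 13192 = 37.64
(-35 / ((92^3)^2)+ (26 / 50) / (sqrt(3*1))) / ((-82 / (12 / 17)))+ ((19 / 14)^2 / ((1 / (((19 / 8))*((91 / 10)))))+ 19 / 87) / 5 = 8.00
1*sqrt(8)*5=10*sqrt(2)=14.14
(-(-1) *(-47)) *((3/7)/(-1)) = 141/7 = 20.14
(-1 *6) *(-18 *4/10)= 216/5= 43.20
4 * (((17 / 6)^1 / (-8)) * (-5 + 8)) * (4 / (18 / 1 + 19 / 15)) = -0.88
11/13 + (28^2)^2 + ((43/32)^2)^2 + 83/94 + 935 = 394399999190131/640679936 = 615595.99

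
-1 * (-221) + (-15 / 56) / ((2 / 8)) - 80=1959 / 14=139.93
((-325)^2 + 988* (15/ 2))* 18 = 2034630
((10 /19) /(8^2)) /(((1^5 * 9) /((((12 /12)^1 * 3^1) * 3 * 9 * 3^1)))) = 0.22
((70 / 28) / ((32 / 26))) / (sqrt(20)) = 13 * sqrt(5) / 64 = 0.45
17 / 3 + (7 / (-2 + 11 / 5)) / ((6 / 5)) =209 / 6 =34.83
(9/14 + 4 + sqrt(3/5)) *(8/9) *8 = 64 *sqrt(15)/45 + 2080/63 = 38.52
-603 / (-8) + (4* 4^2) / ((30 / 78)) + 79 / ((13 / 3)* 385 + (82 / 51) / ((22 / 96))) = 9091265201 / 37594840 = 241.82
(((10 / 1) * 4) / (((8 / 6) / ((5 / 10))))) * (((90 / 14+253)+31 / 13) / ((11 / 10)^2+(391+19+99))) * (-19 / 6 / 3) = -113168750 / 13928733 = -8.12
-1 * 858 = -858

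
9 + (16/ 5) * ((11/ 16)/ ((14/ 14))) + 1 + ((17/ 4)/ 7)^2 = 49269/ 3920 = 12.57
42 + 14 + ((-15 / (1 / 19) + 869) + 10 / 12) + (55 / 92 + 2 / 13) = 2302007 / 3588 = 641.59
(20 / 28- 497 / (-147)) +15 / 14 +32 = 223 / 6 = 37.17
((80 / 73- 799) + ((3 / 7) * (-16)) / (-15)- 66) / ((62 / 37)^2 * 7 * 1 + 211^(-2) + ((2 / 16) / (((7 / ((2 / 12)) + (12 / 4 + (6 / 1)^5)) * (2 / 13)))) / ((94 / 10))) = -790815290504511031056 / 18001889893022864395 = -43.93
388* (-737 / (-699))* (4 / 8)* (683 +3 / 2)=97868441 / 699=140012.08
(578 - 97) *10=4810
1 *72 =72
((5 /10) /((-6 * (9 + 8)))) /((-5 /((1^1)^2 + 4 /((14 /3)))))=13 /7140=0.00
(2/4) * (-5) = -5/2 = -2.50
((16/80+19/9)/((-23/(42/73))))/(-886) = 728/11156955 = 0.00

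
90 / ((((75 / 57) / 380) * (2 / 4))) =51984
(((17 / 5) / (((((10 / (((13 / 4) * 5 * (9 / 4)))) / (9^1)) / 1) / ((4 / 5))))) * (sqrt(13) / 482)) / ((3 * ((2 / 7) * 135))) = 0.01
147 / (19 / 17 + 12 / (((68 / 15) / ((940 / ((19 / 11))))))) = 6783 / 66523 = 0.10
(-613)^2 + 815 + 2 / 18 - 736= 3382633 / 9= 375848.11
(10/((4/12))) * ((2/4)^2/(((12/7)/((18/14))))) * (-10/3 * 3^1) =-225/4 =-56.25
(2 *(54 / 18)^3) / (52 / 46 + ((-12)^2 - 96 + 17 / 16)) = 1.08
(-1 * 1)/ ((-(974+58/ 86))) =43/ 41911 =0.00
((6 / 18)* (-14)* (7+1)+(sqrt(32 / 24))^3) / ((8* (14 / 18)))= -6+sqrt(3) / 7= -5.75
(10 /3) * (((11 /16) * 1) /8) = 55 /192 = 0.29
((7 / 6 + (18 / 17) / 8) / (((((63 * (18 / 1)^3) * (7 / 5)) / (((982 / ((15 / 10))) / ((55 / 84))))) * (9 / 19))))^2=6111698674225 / 215083397599555716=0.00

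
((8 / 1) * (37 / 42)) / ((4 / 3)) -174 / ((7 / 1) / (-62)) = 10825 / 7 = 1546.43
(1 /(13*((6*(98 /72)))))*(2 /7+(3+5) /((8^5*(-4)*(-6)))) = 196615 /73056256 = 0.00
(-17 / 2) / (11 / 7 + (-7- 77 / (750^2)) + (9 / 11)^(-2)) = 301218750 / 139442351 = 2.16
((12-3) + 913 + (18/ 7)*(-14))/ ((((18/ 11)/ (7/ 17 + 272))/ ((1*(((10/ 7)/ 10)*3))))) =63212.50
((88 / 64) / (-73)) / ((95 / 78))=-429 / 27740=-0.02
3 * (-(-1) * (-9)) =-27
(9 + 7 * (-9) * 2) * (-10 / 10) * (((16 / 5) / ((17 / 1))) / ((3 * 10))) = 312 / 425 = 0.73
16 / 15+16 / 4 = 76 / 15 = 5.07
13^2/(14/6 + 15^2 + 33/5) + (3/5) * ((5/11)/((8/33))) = 51861/28072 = 1.85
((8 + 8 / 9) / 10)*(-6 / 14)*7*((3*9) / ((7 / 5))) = -360 / 7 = -51.43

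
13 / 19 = 0.68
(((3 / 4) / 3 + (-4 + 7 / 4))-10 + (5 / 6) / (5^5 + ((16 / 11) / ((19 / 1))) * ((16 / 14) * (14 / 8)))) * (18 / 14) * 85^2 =-2855165725 / 25614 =-111468.95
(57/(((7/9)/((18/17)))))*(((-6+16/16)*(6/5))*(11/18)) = -33858/119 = -284.52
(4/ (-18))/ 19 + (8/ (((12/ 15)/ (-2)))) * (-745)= 2547898/ 171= 14899.99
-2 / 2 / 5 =-1 / 5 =-0.20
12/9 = 1.33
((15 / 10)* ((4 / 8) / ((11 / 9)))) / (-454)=-27 / 19976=-0.00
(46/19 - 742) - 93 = -15819/19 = -832.58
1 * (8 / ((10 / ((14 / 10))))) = 28 / 25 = 1.12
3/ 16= 0.19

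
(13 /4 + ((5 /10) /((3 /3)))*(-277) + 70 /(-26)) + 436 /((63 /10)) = -225179 /3276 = -68.74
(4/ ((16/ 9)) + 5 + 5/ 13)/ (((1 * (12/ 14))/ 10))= 13895/ 156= 89.07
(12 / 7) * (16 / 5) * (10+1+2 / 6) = 2176 / 35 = 62.17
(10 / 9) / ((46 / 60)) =100 / 69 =1.45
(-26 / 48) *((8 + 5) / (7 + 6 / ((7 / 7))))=-0.54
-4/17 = -0.24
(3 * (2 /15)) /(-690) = -1 /1725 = -0.00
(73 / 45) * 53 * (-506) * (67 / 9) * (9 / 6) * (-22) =1442835218 / 135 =10687668.28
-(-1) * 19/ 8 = 19/ 8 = 2.38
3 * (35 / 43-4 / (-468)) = 4138 / 1677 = 2.47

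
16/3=5.33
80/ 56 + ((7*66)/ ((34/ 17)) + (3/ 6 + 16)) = 248.93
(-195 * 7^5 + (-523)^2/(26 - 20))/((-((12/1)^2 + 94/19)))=368422559/16980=21697.44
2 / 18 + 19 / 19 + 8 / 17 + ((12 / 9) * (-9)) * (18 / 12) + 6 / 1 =-1594 / 153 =-10.42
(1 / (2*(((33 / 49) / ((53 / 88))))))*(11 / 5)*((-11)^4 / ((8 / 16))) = 28805.06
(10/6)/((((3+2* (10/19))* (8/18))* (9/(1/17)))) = 95/15708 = 0.01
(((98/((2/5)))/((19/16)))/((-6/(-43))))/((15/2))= 33712/171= 197.15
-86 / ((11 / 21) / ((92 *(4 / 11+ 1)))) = -2492280 / 121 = -20597.36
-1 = -1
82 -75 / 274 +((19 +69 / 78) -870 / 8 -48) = -392811 / 7124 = -55.14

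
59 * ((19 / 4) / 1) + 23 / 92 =561 / 2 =280.50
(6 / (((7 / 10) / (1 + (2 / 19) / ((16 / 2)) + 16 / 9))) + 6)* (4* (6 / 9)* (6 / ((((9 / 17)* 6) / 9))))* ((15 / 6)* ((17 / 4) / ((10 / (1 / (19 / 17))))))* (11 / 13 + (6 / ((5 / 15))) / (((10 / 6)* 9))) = 58656307 / 22230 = 2638.61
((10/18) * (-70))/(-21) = 50/27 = 1.85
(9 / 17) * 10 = 5.29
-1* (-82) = 82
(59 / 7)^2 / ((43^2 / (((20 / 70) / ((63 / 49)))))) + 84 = 68501318 / 815409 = 84.01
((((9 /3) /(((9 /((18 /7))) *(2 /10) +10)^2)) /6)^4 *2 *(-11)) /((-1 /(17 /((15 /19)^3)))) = 128263300000 /463910268554618427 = 0.00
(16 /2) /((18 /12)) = 16 /3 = 5.33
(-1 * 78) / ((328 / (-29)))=1131 / 164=6.90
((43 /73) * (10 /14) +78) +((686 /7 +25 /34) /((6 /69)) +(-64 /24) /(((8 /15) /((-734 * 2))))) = 297230105 /34748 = 8553.88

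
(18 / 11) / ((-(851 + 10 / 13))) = -78 / 40601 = -0.00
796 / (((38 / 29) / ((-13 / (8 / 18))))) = -675207 / 38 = -17768.61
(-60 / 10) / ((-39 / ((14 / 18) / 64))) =7 / 3744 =0.00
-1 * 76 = -76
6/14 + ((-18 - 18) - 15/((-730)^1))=-36333/1022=-35.55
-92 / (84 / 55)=-60.24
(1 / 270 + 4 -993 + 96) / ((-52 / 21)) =1687763 / 4680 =360.63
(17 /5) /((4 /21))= 357 /20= 17.85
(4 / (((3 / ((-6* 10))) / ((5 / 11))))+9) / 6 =-301 / 66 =-4.56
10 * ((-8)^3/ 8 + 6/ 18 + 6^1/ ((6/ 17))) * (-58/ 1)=81200/ 3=27066.67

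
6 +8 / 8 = 7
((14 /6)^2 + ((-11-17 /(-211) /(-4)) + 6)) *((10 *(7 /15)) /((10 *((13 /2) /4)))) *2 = 90244 /370305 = 0.24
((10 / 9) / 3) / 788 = 5 / 10638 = 0.00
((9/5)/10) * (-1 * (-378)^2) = -25719.12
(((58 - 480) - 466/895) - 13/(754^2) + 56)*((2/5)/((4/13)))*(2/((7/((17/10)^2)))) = -4145898990383/10537730000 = -393.43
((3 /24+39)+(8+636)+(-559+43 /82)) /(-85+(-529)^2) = 40885 /91759968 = 0.00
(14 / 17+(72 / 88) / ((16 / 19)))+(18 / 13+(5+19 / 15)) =9.45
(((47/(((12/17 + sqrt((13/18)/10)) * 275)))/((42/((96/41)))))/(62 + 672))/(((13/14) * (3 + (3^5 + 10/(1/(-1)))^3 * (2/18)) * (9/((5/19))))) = 0.00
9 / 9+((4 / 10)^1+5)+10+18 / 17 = 1484 / 85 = 17.46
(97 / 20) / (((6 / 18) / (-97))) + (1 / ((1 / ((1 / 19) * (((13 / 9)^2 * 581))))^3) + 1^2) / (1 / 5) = 1297095.75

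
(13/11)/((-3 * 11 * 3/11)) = -13/99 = -0.13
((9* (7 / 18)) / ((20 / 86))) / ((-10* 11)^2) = 301 / 242000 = 0.00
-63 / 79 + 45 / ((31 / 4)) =12267 / 2449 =5.01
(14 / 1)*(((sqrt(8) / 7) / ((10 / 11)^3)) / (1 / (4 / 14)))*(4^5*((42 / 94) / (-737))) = -371712*sqrt(2) / 393625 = -1.34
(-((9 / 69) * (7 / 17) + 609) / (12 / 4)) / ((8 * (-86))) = 19845 / 67252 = 0.30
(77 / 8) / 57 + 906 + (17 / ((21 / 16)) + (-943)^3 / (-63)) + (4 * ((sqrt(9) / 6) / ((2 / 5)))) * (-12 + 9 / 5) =127469707793 / 9576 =13311372.99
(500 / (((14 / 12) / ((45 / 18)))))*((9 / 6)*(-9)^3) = -8201250 / 7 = -1171607.14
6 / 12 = 1 / 2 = 0.50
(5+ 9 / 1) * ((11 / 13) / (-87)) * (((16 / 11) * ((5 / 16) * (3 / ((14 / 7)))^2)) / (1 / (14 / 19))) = -735 / 7163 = -0.10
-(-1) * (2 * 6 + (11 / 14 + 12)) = 347 / 14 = 24.79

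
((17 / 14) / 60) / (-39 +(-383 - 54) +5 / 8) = -17 / 399315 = -0.00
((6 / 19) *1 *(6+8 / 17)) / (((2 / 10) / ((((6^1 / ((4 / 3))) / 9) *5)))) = 8250 / 323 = 25.54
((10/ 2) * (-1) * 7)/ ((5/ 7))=-49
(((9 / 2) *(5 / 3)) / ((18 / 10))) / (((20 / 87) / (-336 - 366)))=-12723.75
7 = 7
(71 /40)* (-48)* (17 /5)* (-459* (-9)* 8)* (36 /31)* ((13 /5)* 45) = -1008073190592 /775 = -1300739600.76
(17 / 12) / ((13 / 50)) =425 / 78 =5.45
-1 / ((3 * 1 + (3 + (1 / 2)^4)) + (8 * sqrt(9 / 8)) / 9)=-13968 / 82633 + 1536 * sqrt(2) / 82633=-0.14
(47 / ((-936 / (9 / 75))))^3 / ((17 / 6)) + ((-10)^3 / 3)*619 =-277428372000103823 / 1344564000000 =-206333.33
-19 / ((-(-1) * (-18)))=19 / 18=1.06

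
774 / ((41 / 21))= 16254 / 41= 396.44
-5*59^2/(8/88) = -191455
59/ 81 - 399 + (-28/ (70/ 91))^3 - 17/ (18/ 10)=-492442133/ 10125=-48636.26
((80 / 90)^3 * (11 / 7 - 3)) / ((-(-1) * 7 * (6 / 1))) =-2560 / 107163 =-0.02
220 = 220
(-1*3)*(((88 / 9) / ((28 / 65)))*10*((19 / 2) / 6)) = -67925 / 63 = -1078.17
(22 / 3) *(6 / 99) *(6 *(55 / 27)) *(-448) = -197120 / 81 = -2433.58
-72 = -72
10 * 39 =390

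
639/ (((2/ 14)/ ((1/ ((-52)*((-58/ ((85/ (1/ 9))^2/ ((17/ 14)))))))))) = 1077881175/ 1508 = 714775.31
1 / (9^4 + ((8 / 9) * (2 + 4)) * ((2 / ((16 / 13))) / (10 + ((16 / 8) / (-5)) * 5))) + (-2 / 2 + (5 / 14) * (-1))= -1495987 / 1102430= -1.36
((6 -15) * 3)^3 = -19683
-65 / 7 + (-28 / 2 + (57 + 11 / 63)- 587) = -4978 / 9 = -553.11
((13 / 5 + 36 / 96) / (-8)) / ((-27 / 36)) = 119 / 240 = 0.50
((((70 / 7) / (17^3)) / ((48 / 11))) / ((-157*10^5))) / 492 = -0.00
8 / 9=0.89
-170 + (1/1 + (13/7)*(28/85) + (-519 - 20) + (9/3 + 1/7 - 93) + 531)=-158416/595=-266.25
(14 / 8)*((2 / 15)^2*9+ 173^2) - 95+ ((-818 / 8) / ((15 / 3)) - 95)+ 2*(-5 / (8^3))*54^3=39272089 / 800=49090.11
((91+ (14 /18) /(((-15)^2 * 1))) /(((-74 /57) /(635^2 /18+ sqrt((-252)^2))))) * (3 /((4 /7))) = -4997010338033 /599400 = -8336687.25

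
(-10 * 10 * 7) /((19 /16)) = -11200 /19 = -589.47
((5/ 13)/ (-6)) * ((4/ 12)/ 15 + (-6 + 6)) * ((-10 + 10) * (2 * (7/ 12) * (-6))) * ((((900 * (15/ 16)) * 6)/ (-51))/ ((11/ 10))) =0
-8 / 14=-4 / 7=-0.57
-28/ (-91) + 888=11548/ 13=888.31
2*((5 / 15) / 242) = 1 / 363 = 0.00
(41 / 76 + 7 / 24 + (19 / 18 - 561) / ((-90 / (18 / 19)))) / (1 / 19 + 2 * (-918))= -46001 / 12557880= -0.00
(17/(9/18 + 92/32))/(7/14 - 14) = -272/729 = -0.37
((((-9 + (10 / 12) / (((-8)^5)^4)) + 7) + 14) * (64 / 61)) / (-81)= -83010348331692982277 / 534054858212102897664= -0.16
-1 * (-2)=2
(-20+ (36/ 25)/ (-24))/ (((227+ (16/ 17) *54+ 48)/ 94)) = -5.79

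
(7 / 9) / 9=7 / 81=0.09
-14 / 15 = -0.93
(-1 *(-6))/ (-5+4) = -6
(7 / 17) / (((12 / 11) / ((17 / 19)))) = 77 / 228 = 0.34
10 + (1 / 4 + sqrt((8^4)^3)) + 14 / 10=5243113 / 20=262155.65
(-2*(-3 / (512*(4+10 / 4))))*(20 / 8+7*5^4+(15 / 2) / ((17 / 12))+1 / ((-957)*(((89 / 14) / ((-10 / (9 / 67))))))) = 114228810275 / 14456242944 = 7.90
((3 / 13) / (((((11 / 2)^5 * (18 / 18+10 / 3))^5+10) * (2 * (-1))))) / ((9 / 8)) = -10871635968 / 522970561599004854506064616505939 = -0.00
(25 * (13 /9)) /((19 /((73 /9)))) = 23725 /1539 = 15.42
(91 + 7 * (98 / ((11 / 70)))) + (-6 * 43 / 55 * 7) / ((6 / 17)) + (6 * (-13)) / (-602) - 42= 71543223 / 16555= 4321.55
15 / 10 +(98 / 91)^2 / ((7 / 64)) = 4091 / 338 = 12.10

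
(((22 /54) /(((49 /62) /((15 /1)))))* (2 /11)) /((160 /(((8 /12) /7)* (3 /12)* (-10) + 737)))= 59954 /9261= 6.47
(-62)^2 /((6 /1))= 1922 /3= 640.67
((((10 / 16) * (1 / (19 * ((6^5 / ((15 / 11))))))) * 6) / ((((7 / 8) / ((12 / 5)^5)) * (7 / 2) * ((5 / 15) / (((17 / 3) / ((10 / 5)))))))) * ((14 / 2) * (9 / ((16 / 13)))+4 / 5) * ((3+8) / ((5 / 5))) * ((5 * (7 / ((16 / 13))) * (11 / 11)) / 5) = 8272251 / 332500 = 24.88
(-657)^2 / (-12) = -143883 / 4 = -35970.75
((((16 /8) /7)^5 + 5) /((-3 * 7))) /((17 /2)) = -168134 /6000099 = -0.03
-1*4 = -4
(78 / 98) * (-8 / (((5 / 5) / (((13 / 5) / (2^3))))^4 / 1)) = -1113879 / 15680000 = -0.07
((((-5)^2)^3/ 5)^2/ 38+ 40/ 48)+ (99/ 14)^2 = 2871661717/ 11172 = 257040.97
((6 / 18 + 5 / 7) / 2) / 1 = 11 / 21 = 0.52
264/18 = 44/3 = 14.67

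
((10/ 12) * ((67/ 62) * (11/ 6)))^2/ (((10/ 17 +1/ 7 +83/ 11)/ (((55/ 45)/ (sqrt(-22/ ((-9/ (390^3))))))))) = 711008221 * sqrt(2145)/ 985116678354432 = 0.00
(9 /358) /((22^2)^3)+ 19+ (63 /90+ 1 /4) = 4048853061837 /202950028160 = 19.95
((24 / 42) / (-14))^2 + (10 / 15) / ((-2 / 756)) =-252.00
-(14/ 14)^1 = -1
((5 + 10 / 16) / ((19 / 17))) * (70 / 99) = 2975 / 836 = 3.56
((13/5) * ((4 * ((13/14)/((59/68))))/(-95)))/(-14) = 11492/1373225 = 0.01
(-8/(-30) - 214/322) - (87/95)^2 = -5390432/4359075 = -1.24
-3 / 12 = -1 / 4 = -0.25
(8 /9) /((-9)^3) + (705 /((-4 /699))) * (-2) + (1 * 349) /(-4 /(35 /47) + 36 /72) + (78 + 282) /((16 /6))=1102814241649 /4474602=246460.86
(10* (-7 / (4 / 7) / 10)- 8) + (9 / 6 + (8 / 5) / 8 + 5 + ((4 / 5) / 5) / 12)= -4061 / 300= -13.54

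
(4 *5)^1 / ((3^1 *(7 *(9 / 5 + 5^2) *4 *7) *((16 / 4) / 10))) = 125 / 39396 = 0.00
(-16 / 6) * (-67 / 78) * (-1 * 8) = -2144 / 117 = -18.32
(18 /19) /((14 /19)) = 9 /7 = 1.29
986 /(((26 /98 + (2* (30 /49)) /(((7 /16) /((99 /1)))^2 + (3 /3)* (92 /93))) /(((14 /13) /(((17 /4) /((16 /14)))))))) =1999362343552 /10524690241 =189.97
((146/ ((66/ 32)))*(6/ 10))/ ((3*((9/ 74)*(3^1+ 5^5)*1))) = 21608/ 580635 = 0.04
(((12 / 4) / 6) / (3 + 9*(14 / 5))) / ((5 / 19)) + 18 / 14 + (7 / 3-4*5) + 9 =-14437 / 1974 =-7.31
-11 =-11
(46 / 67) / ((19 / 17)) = 782 / 1273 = 0.61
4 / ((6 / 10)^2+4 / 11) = 1100 / 199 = 5.53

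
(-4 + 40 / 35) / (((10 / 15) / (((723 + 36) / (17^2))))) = -22770 / 2023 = -11.26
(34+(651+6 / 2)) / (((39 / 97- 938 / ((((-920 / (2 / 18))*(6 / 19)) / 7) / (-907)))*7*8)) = -207215280 / 38408281261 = -0.01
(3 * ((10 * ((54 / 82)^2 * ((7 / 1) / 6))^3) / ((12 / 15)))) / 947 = 369125632575 / 71973579459632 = 0.01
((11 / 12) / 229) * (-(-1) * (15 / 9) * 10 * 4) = 550 / 2061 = 0.27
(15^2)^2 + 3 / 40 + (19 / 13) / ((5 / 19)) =50630.63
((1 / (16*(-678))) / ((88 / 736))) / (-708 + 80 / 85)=391 / 358580640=0.00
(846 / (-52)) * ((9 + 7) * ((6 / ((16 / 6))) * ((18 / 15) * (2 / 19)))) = -91368 / 1235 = -73.98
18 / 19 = 0.95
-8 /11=-0.73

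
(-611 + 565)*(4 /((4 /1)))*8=-368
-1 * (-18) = 18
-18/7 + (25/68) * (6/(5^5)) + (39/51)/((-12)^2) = -5495113/2142000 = -2.57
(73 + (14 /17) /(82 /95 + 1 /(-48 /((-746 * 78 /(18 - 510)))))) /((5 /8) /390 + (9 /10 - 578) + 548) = -1150617932880 /461900923741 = -2.49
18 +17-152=-117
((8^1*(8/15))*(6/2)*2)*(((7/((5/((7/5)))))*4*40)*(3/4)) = 150528/25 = 6021.12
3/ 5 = 0.60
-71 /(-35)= 71 /35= 2.03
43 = 43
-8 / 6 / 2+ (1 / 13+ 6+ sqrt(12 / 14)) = sqrt(42) / 7+ 211 / 39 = 6.34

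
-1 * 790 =-790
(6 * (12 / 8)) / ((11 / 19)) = 171 / 11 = 15.55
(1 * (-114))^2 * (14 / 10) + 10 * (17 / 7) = 637654 / 35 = 18218.69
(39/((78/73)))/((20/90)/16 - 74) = -2628/5327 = -0.49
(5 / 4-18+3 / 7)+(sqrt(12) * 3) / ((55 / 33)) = -457 / 28+18 * sqrt(3) / 5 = -10.09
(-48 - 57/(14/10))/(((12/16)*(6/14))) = -276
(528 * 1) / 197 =528 / 197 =2.68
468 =468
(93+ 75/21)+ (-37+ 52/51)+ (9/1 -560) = -175076/357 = -490.41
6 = 6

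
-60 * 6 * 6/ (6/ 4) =-1440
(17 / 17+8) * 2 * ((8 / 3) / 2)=24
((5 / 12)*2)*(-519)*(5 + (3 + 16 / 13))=-51900 / 13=-3992.31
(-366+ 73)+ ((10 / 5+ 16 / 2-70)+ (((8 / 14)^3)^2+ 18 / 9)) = -41290703 / 117649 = -350.97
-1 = -1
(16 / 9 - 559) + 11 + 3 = -4889 / 9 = -543.22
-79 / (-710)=79 / 710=0.11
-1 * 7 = -7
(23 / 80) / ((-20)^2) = 0.00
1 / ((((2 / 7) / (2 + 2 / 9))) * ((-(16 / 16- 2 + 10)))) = -70 / 81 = -0.86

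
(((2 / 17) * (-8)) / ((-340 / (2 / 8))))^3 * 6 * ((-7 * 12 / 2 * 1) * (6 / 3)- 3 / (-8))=-2007 / 12068784500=-0.00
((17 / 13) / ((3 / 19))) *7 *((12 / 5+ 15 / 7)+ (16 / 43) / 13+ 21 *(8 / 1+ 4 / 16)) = 4494967807 / 436020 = 10309.09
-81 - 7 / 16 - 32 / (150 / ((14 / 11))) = -1078559 / 13200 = -81.71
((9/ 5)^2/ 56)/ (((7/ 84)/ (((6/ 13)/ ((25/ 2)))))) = 1458/ 56875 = 0.03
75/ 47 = 1.60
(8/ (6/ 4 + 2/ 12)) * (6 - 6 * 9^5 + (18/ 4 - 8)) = -8502996/ 5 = -1700599.20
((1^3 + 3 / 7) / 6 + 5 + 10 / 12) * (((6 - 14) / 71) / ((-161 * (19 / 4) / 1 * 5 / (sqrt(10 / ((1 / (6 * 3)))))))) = 0.00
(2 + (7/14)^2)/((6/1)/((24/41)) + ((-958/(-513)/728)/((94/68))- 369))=-0.01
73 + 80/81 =5993/81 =73.99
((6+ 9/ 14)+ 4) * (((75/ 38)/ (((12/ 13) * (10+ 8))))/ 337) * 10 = 242125/ 6454224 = 0.04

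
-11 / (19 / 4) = -44 / 19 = -2.32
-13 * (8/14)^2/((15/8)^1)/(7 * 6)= -832/15435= -0.05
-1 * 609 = -609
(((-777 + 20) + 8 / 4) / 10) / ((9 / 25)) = -3775 / 18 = -209.72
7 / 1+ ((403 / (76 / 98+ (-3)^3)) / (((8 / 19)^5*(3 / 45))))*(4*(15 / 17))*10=-11001368296457 / 17895424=-614758.74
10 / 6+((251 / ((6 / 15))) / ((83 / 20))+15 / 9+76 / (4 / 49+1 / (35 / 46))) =156110 / 747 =208.98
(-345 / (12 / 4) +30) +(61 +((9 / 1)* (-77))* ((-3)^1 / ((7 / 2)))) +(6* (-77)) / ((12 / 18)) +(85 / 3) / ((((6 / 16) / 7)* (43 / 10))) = -1 / 387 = -0.00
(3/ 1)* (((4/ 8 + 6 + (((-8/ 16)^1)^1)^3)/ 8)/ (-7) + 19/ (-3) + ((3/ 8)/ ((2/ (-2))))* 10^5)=-50408665/ 448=-112519.34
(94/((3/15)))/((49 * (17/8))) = 3760/833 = 4.51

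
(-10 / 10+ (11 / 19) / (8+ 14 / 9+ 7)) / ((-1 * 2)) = 1366 / 2831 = 0.48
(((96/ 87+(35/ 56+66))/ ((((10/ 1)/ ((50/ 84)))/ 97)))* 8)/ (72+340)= 7620805/ 1003632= 7.59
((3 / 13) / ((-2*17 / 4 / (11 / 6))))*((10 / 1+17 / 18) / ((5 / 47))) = -5.12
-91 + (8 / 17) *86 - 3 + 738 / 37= -21124 / 629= -33.58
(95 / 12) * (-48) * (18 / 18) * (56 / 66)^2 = -297920 / 1089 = -273.57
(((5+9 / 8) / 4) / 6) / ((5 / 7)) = 343 / 960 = 0.36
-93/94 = -0.99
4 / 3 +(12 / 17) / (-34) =1138 / 867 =1.31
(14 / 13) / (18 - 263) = -0.00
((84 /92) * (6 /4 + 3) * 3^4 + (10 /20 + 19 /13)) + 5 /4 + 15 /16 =336.95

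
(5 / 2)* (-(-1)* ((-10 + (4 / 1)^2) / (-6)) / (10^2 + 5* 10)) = -0.02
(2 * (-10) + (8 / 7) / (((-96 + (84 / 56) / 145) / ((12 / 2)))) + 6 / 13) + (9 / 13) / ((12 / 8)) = -16168664 / 844389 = -19.15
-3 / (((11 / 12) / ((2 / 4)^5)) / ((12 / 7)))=-27 / 154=-0.18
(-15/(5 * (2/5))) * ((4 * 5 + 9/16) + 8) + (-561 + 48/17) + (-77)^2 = 2805193/544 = 5156.60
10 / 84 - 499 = -498.88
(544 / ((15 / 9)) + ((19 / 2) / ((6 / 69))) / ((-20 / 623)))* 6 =-738417 / 40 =-18460.42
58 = 58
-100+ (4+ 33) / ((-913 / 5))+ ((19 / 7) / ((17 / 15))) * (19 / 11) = -10437270 / 108647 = -96.07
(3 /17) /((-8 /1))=-3 /136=-0.02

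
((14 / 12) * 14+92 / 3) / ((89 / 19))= 893 / 89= 10.03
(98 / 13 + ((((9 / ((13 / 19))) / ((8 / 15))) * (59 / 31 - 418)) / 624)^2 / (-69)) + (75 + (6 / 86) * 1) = 78.69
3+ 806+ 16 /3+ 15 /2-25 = 4781 /6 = 796.83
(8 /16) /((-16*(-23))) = 1 /736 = 0.00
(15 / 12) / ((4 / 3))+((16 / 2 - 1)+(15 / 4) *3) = 19.19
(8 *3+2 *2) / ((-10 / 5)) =-14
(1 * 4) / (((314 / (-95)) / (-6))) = 1140 / 157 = 7.26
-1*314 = -314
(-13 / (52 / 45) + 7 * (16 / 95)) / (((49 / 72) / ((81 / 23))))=-5579766 / 107065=-52.12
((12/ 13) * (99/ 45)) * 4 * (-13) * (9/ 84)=-11.31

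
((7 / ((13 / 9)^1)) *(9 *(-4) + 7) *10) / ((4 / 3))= -27405 / 26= -1054.04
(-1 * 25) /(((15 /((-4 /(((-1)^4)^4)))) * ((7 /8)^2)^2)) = 11.37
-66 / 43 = -1.53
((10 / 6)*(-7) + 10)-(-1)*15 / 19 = -50 / 57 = -0.88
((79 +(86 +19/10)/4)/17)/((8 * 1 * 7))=577/5440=0.11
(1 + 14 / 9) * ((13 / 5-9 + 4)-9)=-437 / 15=-29.13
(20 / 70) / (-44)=-1 / 154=-0.01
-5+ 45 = 40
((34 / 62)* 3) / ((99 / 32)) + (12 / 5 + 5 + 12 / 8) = 96487 / 10230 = 9.43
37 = 37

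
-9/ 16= -0.56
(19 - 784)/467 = -765/467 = -1.64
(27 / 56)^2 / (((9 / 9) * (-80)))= -729 / 250880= -0.00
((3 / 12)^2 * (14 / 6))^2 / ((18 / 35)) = 1715 / 41472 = 0.04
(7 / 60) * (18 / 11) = 21 / 110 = 0.19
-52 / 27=-1.93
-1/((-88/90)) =45/44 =1.02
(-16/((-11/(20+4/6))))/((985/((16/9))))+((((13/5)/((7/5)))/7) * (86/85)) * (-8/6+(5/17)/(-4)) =-76554229/236727414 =-0.32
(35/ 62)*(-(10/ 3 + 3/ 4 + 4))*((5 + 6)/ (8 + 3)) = -3395/ 744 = -4.56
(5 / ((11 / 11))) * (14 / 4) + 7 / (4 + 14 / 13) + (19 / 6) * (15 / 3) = 2291 / 66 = 34.71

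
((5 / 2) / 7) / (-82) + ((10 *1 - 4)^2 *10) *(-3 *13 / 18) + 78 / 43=-38414591 / 49364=-778.19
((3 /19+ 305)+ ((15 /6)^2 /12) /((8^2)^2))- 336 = -115211813 /3735552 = -30.84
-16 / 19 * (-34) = 544 / 19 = 28.63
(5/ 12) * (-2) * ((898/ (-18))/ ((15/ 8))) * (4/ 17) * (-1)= -7184/ 1377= -5.22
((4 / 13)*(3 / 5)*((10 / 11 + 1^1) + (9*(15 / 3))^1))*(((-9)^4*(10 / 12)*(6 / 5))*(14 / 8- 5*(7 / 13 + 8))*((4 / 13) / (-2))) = 43246070424 / 120835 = 357893.58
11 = 11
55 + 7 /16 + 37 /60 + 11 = 67.05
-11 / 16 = -0.69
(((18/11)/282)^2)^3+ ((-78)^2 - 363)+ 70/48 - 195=2533261237048766322467/458304899699005656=5527.46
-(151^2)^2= -519885601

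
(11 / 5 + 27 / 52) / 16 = 707 / 4160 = 0.17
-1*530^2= -280900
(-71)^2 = 5041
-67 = -67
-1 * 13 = -13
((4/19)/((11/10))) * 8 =320/209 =1.53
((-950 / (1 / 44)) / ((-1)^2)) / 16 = -5225 / 2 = -2612.50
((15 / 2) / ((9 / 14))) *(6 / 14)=5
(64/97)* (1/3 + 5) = 1024/291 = 3.52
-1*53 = -53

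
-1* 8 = -8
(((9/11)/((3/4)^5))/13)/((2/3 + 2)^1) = 128/1287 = 0.10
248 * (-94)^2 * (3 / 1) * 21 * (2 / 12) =23008944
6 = 6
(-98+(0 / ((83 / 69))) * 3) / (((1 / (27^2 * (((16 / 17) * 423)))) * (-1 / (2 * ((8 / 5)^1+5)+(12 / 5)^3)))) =1633328722368 / 2125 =768625281.11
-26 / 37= -0.70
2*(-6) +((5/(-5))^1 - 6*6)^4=1874149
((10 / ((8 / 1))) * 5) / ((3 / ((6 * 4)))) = 50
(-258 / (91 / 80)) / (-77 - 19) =215 / 91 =2.36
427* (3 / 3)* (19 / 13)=624.08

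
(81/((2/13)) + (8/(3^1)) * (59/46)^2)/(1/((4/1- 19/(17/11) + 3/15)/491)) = -8.75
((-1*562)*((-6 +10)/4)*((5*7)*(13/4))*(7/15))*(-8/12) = 178997/9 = 19888.56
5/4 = 1.25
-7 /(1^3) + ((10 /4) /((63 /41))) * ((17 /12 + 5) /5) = -1061 /216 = -4.91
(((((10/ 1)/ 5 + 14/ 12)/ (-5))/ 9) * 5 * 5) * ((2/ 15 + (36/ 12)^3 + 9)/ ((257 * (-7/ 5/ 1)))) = 25745/ 145719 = 0.18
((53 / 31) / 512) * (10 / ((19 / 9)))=0.02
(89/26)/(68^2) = 89/120224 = 0.00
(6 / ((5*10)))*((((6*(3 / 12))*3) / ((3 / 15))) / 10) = 27 / 100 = 0.27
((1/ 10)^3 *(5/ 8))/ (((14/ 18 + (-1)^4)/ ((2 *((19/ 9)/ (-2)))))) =-19/ 25600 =-0.00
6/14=3/7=0.43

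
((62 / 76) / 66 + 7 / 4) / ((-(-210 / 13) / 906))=433823 / 4389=98.84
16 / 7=2.29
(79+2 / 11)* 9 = 7839 / 11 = 712.64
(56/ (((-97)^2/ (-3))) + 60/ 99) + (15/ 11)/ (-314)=56924299/ 97496058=0.58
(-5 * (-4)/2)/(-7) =-10/7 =-1.43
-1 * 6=-6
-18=-18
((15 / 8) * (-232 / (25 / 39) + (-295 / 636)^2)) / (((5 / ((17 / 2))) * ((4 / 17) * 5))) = -1057076508887 / 1078656000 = -979.99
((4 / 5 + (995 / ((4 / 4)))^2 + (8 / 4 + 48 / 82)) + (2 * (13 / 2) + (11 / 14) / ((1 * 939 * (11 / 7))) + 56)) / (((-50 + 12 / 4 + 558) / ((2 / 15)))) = 381177592597 / 1475474175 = 258.34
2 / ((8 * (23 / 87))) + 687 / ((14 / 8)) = 253425 / 644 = 393.52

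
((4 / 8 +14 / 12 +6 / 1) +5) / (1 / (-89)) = -3382 / 3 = -1127.33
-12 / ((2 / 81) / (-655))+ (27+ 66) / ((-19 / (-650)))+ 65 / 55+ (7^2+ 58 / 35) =2352236402 / 7315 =321563.42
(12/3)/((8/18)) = 9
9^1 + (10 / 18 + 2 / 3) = 92 / 9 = 10.22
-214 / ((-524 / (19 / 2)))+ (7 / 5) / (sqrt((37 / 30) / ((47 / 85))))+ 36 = 7 * sqrt(177378) / 3145+ 20897 / 524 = 40.82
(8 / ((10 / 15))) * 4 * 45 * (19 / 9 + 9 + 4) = 32640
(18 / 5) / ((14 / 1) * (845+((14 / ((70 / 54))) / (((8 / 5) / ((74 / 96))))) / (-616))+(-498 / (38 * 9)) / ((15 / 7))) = 8667648 / 28480933589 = 0.00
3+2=5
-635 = -635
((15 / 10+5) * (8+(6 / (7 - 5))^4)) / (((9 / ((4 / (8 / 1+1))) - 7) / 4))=9256 / 53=174.64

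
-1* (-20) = 20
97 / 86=1.13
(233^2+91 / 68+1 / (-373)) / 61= 890.01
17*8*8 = 1088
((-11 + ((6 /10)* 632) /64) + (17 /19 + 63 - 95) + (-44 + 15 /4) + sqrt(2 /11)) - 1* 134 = -159927 /760 + sqrt(22) /11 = -210.00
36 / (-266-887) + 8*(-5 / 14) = -23312 / 8071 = -2.89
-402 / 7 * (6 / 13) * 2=-53.01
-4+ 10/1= 6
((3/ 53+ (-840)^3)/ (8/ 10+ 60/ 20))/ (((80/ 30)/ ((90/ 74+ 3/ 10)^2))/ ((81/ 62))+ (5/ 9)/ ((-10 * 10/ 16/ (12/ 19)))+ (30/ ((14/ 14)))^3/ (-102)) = 60060055962422609775/ 101608095264548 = 591095.19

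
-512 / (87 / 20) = -10240 / 87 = -117.70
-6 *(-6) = 36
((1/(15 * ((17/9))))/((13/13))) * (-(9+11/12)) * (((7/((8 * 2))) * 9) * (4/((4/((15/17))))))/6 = -441/2176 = -0.20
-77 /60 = -1.28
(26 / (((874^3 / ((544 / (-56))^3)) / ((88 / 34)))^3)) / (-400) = 1710704051843072 / 586347802069906001442012283048475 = 0.00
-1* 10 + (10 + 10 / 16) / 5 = -63 / 8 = -7.88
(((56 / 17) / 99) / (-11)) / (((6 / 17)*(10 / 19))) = -266 / 16335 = -0.02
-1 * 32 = -32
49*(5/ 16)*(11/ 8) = 21.05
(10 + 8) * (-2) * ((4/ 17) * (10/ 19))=-4.46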